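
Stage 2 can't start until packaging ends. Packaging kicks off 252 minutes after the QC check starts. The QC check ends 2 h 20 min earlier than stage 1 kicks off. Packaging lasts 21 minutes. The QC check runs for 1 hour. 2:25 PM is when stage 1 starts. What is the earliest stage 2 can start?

3:38 PM

The QC check ends at 2:25 PM − 140 min = 12:05 PM.
The QC check starts at 12:05 PM − 60 min = 11:05 AM.
Packaging starts at 11:05 AM + 252 min = 3:17 PM.
Packaging ends at 3:17 PM + 21 min = 3:38 PM.
Stage 2 is bounded by packaging, so the earliest it can start is 3:38 PM.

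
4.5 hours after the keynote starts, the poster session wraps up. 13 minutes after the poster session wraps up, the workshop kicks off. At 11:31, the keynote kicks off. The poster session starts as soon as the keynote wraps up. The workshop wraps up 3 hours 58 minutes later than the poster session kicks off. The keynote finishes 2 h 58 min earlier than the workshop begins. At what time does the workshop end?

The poster session ends at 11:31 + 270 min = 16:01.
The workshop starts at 16:01 + 13 min = 16:14.
The keynote ends at 16:14 − 178 min = 13:16.
So the poster session starts at 13:16.
The workshop ends at 13:16 + 238 min = 17:14.

17:14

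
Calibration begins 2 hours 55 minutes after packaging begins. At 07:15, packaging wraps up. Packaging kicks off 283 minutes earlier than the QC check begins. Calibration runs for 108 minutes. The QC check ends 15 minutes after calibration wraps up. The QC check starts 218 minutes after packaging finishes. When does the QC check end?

11:08

The QC check starts at 07:15 + 218 min = 10:53.
Packaging starts at 10:53 − 283 min = 06:10.
Calibration starts at 06:10 + 175 min = 09:05.
Calibration ends at 09:05 + 108 min = 10:53.
The QC check ends at 10:53 + 15 min = 11:08.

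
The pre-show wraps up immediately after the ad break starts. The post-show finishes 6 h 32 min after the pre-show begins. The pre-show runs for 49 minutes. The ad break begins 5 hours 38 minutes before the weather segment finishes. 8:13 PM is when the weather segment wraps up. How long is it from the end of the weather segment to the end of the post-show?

The ad break starts at 8:13 PM − 338 min = 2:35 PM.
So the pre-show ends at 2:35 PM.
The pre-show starts at 2:35 PM − 49 min = 1:46 PM.
The post-show ends at 1:46 PM + 392 min = 8:18 PM.
From 8:13 PM to 8:18 PM is 5 minutes.

5 minutes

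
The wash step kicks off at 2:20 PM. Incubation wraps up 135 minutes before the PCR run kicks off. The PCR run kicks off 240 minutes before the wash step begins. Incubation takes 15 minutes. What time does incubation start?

The PCR run starts at 2:20 PM − 240 min = 10:20 AM.
Incubation ends at 10:20 AM − 135 min = 8:05 AM.
Incubation starts at 8:05 AM − 15 min = 7:50 AM.

7:50 AM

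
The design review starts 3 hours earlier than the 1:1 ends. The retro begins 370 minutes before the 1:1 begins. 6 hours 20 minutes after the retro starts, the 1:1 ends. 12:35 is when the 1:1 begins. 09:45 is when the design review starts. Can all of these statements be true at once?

Yes

The retro starts at 12:35 − 370 min = 06:25.
The 1:1 ends at 06:25 + 380 min = 12:45.
The design review starts at 12:45 − 180 min = 09:45.
That matches the stated 09:45, so the schedule is consistent.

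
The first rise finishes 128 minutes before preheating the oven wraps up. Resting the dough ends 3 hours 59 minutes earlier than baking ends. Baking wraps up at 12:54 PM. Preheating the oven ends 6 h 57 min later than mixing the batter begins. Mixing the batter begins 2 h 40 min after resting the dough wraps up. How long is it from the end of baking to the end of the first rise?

3 hours 30 minutes

Resting the dough ends at 12:54 PM − 239 min = 8:55 AM.
Mixing the batter starts at 8:55 AM + 160 min = 11:35 AM.
Preheating the oven ends at 11:35 AM + 417 min = 6:32 PM.
The first rise ends at 6:32 PM − 128 min = 4:24 PM.
From 12:54 PM to 4:24 PM is 3 hours 30 minutes.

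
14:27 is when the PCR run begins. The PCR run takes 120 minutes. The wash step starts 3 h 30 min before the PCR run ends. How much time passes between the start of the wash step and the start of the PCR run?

The PCR run ends at 14:27 + 120 min = 16:27.
The wash step starts at 16:27 − 210 min = 12:57.
From 12:57 to 14:27 is 1.5 hours.

1.5 hours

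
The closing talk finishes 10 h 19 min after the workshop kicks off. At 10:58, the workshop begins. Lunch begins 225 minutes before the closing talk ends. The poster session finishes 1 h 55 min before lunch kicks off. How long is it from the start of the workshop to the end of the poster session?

The closing talk ends at 10:58 + 619 min = 21:17.
Lunch starts at 21:17 − 225 min = 17:32.
The poster session ends at 17:32 − 115 min = 15:37.
From 10:58 to 15:37 is 4 hours 39 minutes.

4 hours 39 minutes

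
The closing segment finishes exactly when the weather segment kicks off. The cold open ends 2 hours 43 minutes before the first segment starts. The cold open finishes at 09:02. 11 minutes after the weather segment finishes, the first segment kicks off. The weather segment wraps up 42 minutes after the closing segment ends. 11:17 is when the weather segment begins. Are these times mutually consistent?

No

The closing segment ends at 11:17.
The weather segment ends at 11:17 + 42 min = 11:59.
The first segment starts at 11:59 + 11 min = 12:10.
The cold open ends at 12:10 − 163 min = 09:27.
But the cold open is also said to end at 09:02 — a 25-minute conflict.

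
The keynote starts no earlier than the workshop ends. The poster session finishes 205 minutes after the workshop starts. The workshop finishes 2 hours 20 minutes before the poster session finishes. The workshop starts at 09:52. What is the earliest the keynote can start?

The poster session ends at 09:52 + 205 min = 13:17.
The workshop ends at 13:17 − 140 min = 10:57.
The keynote is bounded by the workshop, so the earliest it can start is 10:57.

10:57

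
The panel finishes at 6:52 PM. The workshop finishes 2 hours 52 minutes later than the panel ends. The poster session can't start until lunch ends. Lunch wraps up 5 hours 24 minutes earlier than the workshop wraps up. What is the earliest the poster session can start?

4:20 PM

The workshop ends at 6:52 PM + 172 min = 9:44 PM.
Lunch ends at 9:44 PM − 324 min = 4:20 PM.
The poster session is bounded by lunch, so the earliest it can start is 4:20 PM.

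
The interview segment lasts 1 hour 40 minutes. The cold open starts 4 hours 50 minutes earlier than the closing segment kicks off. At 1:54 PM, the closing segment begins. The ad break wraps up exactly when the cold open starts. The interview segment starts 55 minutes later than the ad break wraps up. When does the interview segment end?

11:39 AM

The cold open starts at 1:54 PM − 290 min = 9:04 AM.
So the ad break ends at 9:04 AM.
The interview segment starts at 9:04 AM + 55 min = 9:59 AM.
The interview segment ends at 9:59 AM + 100 min = 11:39 AM.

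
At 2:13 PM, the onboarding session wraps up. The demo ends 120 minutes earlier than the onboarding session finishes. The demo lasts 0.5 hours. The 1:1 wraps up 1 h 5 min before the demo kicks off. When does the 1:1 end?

10:38 AM

The demo ends at 2:13 PM − 120 min = 12:13 PM.
The demo starts at 12:13 PM − 30 min = 11:43 AM.
The 1:1 ends at 11:43 AM − 65 min = 10:38 AM.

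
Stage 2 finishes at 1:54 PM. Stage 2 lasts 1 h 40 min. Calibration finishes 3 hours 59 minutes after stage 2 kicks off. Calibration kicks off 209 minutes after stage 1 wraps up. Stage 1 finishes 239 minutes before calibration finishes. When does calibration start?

Stage 2 starts at 1:54 PM − 100 min = 12:14 PM.
Calibration ends at 12:14 PM + 239 min = 4:13 PM.
Stage 1 ends at 4:13 PM − 239 min = 12:14 PM.
Calibration starts at 12:14 PM + 209 min = 3:43 PM.

3:43 PM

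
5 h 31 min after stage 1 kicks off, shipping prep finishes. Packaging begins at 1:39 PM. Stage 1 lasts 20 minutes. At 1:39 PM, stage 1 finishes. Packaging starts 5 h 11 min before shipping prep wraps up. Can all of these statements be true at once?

Stage 1 starts at 1:39 PM − 20 min = 1:19 PM.
Shipping prep ends at 1:19 PM + 331 min = 6:50 PM.
Packaging starts at 6:50 PM − 311 min = 1:39 PM.
That matches the stated 1:39 PM, so the schedule is consistent.

Yes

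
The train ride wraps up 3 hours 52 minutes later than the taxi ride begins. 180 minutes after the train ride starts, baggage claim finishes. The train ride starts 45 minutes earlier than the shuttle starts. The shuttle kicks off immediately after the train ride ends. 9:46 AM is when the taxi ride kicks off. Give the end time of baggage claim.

3:53 PM

The train ride ends at 9:46 AM + 232 min = 1:38 PM.
So the shuttle starts at 1:38 PM.
The train ride starts at 1:38 PM − 45 min = 12:53 PM.
Baggage claim ends at 12:53 PM + 180 min = 3:53 PM.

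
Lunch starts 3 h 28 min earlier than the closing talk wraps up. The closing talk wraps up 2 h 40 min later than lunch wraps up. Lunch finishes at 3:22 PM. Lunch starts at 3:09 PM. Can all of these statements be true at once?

The closing talk ends at 3:22 PM + 160 min = 6:02 PM.
Lunch starts at 6:02 PM − 208 min = 2:34 PM.
But lunch is also said to start at 3:09 PM — a 35-minute conflict.

No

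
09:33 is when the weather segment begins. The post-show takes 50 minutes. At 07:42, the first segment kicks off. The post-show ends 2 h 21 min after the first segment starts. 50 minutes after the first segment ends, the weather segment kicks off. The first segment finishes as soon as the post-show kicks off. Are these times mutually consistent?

No

The post-show ends at 07:42 + 141 min = 10:03.
The post-show starts at 10:03 − 50 min = 09:13.
So the first segment ends at 09:13.
The weather segment starts at 09:13 + 50 min = 10:03.
But the weather segment is also said to start at 09:33 — a 30-minute conflict.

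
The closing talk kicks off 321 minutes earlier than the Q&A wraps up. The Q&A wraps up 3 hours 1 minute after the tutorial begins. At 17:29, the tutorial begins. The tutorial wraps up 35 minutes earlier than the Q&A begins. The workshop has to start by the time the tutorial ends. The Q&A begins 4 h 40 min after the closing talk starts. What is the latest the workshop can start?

19:14

The Q&A ends at 17:29 + 181 min = 20:30.
The closing talk starts at 20:30 − 321 min = 15:09.
The Q&A starts at 15:09 + 280 min = 19:49.
The tutorial ends at 19:49 − 35 min = 19:14.
The workshop is bounded by the tutorial, so the latest it can start is 19:14.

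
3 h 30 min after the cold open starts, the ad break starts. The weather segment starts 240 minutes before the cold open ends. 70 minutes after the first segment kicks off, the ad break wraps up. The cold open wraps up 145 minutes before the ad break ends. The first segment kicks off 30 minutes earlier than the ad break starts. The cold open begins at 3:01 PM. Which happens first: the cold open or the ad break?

the cold open

The ad break starts at 3:01 PM + 210 min = 6:31 PM.
The cold open starts at 3:01 PM and the ad break starts at 6:31 PM, so the cold open is first.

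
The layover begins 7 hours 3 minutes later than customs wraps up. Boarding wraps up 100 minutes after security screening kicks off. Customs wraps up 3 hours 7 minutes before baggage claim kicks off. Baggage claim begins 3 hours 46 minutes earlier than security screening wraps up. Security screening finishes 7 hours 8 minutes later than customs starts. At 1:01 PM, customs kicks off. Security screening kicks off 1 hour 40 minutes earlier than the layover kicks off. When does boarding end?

Security screening ends at 1:01 PM + 428 min = 8:09 PM.
Baggage claim starts at 8:09 PM − 226 min = 4:23 PM.
Customs ends at 4:23 PM − 187 min = 1:16 PM.
The layover starts at 1:16 PM + 423 min = 8:19 PM.
Security screening starts at 8:19 PM − 100 min = 6:39 PM.
Boarding ends at 6:39 PM + 100 min = 8:19 PM.

8:19 PM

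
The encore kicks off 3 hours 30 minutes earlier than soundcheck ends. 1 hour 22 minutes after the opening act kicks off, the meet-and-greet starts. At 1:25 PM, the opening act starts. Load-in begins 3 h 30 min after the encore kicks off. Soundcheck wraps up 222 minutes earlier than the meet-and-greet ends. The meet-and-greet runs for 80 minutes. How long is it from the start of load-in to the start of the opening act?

an hour

The meet-and-greet starts at 1:25 PM + 82 min = 2:47 PM.
The meet-and-greet ends at 2:47 PM + 80 min = 4:07 PM.
Soundcheck ends at 4:07 PM − 222 min = 12:25 PM.
The encore starts at 12:25 PM − 210 min = 8:55 AM.
Load-in starts at 8:55 AM + 210 min = 12:25 PM.
From 12:25 PM to 1:25 PM is an hour.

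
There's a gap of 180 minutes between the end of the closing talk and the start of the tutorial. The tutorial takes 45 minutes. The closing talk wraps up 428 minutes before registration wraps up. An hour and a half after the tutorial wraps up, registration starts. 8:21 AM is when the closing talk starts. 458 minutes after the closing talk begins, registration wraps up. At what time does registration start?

2:06 PM

Registration ends at 8:21 AM + 458 min = 3:59 PM.
The closing talk ends at 3:59 PM − 428 min = 8:51 AM.
The tutorial starts at 8:51 AM + 180 min = 11:51 AM.
The tutorial ends at 11:51 AM + 45 min = 12:36 PM.
Registration starts at 12:36 PM + 90 min = 2:06 PM.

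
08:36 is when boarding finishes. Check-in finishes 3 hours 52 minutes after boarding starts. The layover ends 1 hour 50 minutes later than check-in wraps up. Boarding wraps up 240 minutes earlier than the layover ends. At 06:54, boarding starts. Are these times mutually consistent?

Yes

Check-in ends at 06:54 + 232 min = 10:46.
The layover ends at 10:46 + 110 min = 12:36.
Boarding ends at 12:36 − 240 min = 08:36.
That matches the stated 08:36, so the schedule is consistent.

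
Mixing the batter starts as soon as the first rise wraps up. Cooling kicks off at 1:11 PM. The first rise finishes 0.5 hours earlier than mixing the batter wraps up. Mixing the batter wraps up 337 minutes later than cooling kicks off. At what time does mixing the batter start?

6:18 PM

Mixing the batter ends at 1:11 PM + 337 min = 6:48 PM.
The first rise ends at 6:48 PM − 30 min = 6:18 PM.
So mixing the batter starts at 6:18 PM.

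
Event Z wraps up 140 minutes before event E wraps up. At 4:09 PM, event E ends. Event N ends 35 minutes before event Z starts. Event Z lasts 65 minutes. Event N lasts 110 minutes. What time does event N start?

Event Z ends at 4:09 PM − 140 min = 1:49 PM.
Event Z starts at 1:49 PM − 65 min = 12:44 PM.
Event N ends at 12:44 PM − 35 min = 12:09 PM.
Event N starts at 12:09 PM − 110 min = 10:19 AM.

10:19 AM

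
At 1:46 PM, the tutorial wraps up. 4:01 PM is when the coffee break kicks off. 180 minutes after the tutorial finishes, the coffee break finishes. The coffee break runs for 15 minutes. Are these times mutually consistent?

No

The coffee break ends at 1:46 PM + 180 min = 4:46 PM.
The coffee break starts at 4:46 PM − 15 min = 4:31 PM.
But the coffee break is also said to start at 4:01 PM — a 30-minute conflict.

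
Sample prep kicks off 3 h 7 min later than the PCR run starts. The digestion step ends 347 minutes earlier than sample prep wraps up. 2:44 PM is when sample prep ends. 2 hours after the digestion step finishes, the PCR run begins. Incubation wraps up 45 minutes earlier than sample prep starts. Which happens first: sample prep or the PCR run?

The digestion step ends at 2:44 PM − 347 min = 8:57 AM.
The PCR run starts at 8:57 AM + 120 min = 10:57 AM.
Sample prep starts at 10:57 AM + 187 min = 2:04 PM.
Sample prep starts at 2:04 PM and the PCR run starts at 10:57 AM, so the PCR run is first.

the PCR run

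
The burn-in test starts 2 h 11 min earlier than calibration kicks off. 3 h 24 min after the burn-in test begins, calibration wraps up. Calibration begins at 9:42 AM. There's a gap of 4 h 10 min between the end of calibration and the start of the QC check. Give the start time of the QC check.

3:05 PM

The burn-in test starts at 9:42 AM − 131 min = 7:31 AM.
Calibration ends at 7:31 AM + 204 min = 10:55 AM.
The QC check starts at 10:55 AM + 250 min = 3:05 PM.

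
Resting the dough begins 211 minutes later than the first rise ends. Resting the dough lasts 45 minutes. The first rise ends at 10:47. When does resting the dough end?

Resting the dough starts at 10:47 + 211 min = 14:18.
Resting the dough ends at 14:18 + 45 min = 15:03.

15:03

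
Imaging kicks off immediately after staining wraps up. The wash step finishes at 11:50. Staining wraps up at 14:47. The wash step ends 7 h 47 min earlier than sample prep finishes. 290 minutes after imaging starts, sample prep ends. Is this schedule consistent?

Yes

Imaging starts at 14:47.
Sample prep ends at 14:47 + 290 min = 19:37.
The wash step ends at 19:37 − 467 min = 11:50.
That matches the stated 11:50, so the schedule is consistent.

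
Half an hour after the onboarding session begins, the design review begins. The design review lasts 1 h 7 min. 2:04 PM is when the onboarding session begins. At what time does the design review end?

The design review starts at 2:04 PM + 30 min = 2:34 PM.
The design review ends at 2:34 PM + 67 min = 3:41 PM.

3:41 PM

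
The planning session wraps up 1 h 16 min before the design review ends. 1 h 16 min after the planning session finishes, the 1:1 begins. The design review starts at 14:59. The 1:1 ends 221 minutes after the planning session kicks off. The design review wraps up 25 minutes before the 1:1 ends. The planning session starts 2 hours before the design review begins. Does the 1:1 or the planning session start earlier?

The planning session starts at 14:59 − 120 min = 12:59.
The 1:1 ends at 12:59 + 221 min = 16:40.
The design review ends at 16:40 − 25 min = 16:15.
The planning session ends at 16:15 − 76 min = 14:59.
The 1:1 starts at 14:59 + 76 min = 16:15.
The 1:1 starts at 16:15 and the planning session starts at 12:59, so the planning session is first.

the planning session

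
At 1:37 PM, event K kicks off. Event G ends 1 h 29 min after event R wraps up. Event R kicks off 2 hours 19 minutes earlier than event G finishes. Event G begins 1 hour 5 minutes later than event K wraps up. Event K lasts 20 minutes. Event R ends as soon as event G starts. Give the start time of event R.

2:12 PM

Event K ends at 1:37 PM + 20 min = 1:57 PM.
Event G starts at 1:57 PM + 65 min = 3:02 PM.
So event R ends at 3:02 PM.
Event G ends at 3:02 PM + 89 min = 4:31 PM.
Event R starts at 4:31 PM − 139 min = 2:12 PM.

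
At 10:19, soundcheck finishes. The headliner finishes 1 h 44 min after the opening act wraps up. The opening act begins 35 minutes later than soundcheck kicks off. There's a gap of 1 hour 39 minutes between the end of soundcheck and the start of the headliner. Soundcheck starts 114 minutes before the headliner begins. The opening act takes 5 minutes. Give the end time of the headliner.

12:28

The headliner starts at 10:19 + 99 min = 11:58.
Soundcheck starts at 11:58 − 114 min = 10:04.
The opening act starts at 10:04 + 35 min = 10:39.
The opening act ends at 10:39 + 5 min = 10:44.
The headliner ends at 10:44 + 104 min = 12:28.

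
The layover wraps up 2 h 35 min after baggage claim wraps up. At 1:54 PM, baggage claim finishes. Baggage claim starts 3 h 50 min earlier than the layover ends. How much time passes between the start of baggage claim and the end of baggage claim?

1 hour 15 minutes

The layover ends at 1:54 PM + 155 min = 4:29 PM.
Baggage claim starts at 4:29 PM − 230 min = 12:39 PM.
From 12:39 PM to 1:54 PM is 1 hour 15 minutes.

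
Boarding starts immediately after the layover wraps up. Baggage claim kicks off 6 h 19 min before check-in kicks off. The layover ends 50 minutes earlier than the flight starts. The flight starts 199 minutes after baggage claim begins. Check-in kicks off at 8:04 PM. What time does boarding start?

Baggage claim starts at 8:04 PM − 379 min = 1:45 PM.
The flight starts at 1:45 PM + 199 min = 5:04 PM.
The layover ends at 5:04 PM − 50 min = 4:14 PM.
So boarding starts at 4:14 PM.

4:14 PM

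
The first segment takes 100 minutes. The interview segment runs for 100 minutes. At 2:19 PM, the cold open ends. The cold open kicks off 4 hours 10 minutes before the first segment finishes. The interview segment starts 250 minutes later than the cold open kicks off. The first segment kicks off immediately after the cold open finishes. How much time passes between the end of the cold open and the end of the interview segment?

The first segment starts at 2:19 PM.
The first segment ends at 2:19 PM + 100 min = 3:59 PM.
The cold open starts at 3:59 PM − 250 min = 11:49 AM.
The interview segment starts at 11:49 AM + 250 min = 3:59 PM.
The interview segment ends at 3:59 PM + 100 min = 5:39 PM.
From 2:19 PM to 5:39 PM is 3 h 20 min.

3 h 20 min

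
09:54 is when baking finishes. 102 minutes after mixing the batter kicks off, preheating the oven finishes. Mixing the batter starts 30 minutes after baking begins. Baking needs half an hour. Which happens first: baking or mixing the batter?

baking

Baking starts at 09:54 − 30 min = 09:24.
Mixing the batter starts at 09:24 + 30 min = 09:54.
Baking starts at 09:24 and mixing the batter starts at 09:54, so baking is first.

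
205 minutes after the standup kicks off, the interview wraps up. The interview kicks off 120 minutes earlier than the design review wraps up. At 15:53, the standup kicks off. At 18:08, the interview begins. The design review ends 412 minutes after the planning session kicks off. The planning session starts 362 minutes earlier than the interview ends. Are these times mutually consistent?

The interview ends at 15:53 + 205 min = 19:18.
The planning session starts at 19:18 − 362 min = 13:16.
The design review ends at 13:16 + 412 min = 20:08.
The interview starts at 20:08 − 120 min = 18:08.
That matches the stated 18:08, so the schedule is consistent.

Yes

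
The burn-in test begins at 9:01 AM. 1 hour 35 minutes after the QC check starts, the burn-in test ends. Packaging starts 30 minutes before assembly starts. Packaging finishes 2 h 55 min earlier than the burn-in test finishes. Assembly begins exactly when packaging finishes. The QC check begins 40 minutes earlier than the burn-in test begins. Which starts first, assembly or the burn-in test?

assembly

The QC check starts at 9:01 AM − 40 min = 8:21 AM.
The burn-in test ends at 8:21 AM + 95 min = 9:56 AM.
Packaging ends at 9:56 AM − 175 min = 7:01 AM.
So assembly starts at 7:01 AM.
Assembly starts at 7:01 AM and the burn-in test starts at 9:01 AM, so assembly is first.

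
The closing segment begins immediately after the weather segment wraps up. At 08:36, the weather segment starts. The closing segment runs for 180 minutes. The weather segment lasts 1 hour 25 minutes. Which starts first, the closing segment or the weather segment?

the weather segment

The weather segment ends at 08:36 + 85 min = 10:01.
So the closing segment starts at 10:01.
The closing segment starts at 10:01 and the weather segment starts at 08:36, so the weather segment is first.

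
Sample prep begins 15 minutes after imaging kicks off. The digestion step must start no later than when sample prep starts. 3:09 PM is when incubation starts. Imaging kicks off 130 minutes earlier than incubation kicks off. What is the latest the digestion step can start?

1:14 PM

Imaging starts at 3:09 PM − 130 min = 12:59 PM.
Sample prep starts at 12:59 PM + 15 min = 1:14 PM.
The digestion step is bounded by sample prep, so the latest it can start is 1:14 PM.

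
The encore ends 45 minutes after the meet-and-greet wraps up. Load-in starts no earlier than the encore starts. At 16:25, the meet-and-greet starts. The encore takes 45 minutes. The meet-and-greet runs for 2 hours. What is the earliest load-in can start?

The meet-and-greet ends at 16:25 + 120 min = 18:25.
The encore ends at 18:25 + 45 min = 19:10.
The encore starts at 19:10 − 45 min = 18:25.
Load-in is bounded by the encore, so the earliest it can start is 18:25.

18:25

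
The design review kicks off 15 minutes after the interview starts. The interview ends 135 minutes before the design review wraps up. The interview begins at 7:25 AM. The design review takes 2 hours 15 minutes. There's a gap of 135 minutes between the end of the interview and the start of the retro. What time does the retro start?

The design review starts at 7:25 AM + 15 min = 7:40 AM.
The design review ends at 7:40 AM + 135 min = 9:55 AM.
The interview ends at 9:55 AM − 135 min = 7:40 AM.
The retro starts at 7:40 AM + 135 min = 9:55 AM.

9:55 AM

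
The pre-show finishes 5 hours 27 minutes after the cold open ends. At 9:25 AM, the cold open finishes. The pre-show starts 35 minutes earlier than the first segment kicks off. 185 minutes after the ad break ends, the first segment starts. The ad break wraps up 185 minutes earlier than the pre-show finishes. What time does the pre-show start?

The pre-show ends at 9:25 AM + 327 min = 2:52 PM.
The ad break ends at 2:52 PM − 185 min = 11:47 AM.
The first segment starts at 11:47 AM + 185 min = 2:52 PM.
The pre-show starts at 2:52 PM − 35 min = 2:17 PM.

2:17 PM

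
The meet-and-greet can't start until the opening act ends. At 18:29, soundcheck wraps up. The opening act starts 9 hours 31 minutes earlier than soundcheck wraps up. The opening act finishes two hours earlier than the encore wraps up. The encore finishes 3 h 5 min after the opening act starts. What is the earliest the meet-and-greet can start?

The opening act starts at 18:29 − 571 min = 08:58.
The encore ends at 08:58 + 185 min = 12:03.
The opening act ends at 12:03 − 120 min = 10:03.
The meet-and-greet is bounded by the opening act, so the earliest it can start is 10:03.

10:03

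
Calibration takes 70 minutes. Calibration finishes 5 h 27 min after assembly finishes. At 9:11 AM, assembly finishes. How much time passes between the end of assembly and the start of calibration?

Calibration ends at 9:11 AM + 327 min = 2:38 PM.
Calibration starts at 2:38 PM − 70 min = 1:28 PM.
From 9:11 AM to 1:28 PM is 4 hours 17 minutes.

4 hours 17 minutes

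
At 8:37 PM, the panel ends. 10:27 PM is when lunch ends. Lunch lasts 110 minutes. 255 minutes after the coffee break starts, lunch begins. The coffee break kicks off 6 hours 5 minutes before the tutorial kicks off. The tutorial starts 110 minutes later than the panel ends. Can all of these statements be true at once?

The tutorial starts at 8:37 PM + 110 min = 10:27 PM.
The coffee break starts at 10:27 PM − 365 min = 4:22 PM.
Lunch starts at 4:22 PM + 255 min = 8:37 PM.
Lunch ends at 8:37 PM + 110 min = 10:27 PM.
That matches the stated 10:27 PM, so the schedule is consistent.

Yes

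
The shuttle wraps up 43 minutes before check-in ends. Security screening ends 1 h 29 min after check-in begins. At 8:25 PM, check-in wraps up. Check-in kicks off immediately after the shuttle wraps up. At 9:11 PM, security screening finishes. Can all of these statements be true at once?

Yes

The shuttle ends at 8:25 PM − 43 min = 7:42 PM.
So check-in starts at 7:42 PM.
Security screening ends at 7:42 PM + 89 min = 9:11 PM.
That matches the stated 9:11 PM, so the schedule is consistent.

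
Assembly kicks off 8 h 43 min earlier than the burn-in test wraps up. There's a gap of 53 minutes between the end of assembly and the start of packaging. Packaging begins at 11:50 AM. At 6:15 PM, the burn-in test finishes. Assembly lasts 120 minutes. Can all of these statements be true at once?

Assembly starts at 6:15 PM − 523 min = 9:32 AM.
Assembly ends at 9:32 AM + 120 min = 11:32 AM.
Packaging starts at 11:32 AM + 53 min = 12:25 PM.
But packaging is also said to start at 11:50 AM — a 35-minute conflict.

No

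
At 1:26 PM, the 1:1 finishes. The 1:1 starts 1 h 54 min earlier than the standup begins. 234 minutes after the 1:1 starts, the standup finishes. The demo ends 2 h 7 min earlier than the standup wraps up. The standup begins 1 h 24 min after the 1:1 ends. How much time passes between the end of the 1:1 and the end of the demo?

The standup starts at 1:26 PM + 84 min = 2:50 PM.
The 1:1 starts at 2:50 PM − 114 min = 12:56 PM.
The standup ends at 12:56 PM + 234 min = 4:50 PM.
The demo ends at 4:50 PM − 127 min = 2:43 PM.
From 1:26 PM to 2:43 PM is 77 minutes.

77 minutes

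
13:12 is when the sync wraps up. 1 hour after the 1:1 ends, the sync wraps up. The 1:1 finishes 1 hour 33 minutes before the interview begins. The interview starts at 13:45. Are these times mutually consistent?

The 1:1 ends at 13:45 − 93 min = 12:12.
The sync ends at 12:12 + 60 min = 13:12.
That matches the stated 13:12, so the schedule is consistent.

Yes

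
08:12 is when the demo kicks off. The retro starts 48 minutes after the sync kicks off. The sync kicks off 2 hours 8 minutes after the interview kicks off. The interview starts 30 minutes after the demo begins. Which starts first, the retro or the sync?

the sync

The interview starts at 08:12 + 30 min = 08:42.
The sync starts at 08:42 + 128 min = 10:50.
The retro starts at 10:50 + 48 min = 11:38.
The retro starts at 11:38 and the sync starts at 10:50, so the sync is first.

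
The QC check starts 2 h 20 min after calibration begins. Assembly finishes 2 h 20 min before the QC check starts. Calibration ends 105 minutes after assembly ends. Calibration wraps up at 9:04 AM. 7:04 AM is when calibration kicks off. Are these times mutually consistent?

The QC check starts at 7:04 AM + 140 min = 9:24 AM.
Assembly ends at 9:24 AM − 140 min = 7:04 AM.
Calibration ends at 7:04 AM + 105 min = 8:49 AM.
But calibration is also said to end at 9:04 AM — a 15-minute conflict.

No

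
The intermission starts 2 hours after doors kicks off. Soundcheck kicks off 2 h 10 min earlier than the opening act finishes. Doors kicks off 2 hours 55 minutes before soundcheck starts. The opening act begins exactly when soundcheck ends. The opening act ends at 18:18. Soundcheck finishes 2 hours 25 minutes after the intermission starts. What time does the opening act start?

17:38

Soundcheck starts at 18:18 − 130 min = 16:08.
Doors starts at 16:08 − 175 min = 13:13.
The intermission starts at 13:13 + 120 min = 15:13.
Soundcheck ends at 15:13 + 145 min = 17:38.
So the opening act starts at 17:38.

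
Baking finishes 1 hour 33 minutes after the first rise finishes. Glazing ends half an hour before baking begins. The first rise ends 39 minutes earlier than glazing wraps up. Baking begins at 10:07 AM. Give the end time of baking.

10:31 AM

Glazing ends at 10:07 AM − 30 min = 9:37 AM.
The first rise ends at 9:37 AM − 39 min = 8:58 AM.
Baking ends at 8:58 AM + 93 min = 10:31 AM.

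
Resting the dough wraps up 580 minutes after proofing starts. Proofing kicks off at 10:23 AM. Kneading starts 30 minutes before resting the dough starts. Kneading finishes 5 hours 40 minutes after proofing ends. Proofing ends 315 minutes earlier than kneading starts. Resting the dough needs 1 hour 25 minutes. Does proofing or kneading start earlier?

proofing

Resting the dough ends at 10:23 AM + 580 min = 8:03 PM.
Resting the dough starts at 8:03 PM − 85 min = 6:38 PM.
Kneading starts at 6:38 PM − 30 min = 6:08 PM.
Proofing starts at 10:23 AM and kneading starts at 6:08 PM, so proofing is first.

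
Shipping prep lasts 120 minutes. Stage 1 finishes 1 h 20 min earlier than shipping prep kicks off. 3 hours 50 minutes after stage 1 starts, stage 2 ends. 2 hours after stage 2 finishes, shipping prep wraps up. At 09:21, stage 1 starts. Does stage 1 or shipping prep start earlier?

Stage 2 ends at 09:21 + 230 min = 13:11.
Shipping prep ends at 13:11 + 120 min = 15:11.
Shipping prep starts at 15:11 − 120 min = 13:11.
Stage 1 starts at 09:21 and shipping prep starts at 13:11, so stage 1 is first.

stage 1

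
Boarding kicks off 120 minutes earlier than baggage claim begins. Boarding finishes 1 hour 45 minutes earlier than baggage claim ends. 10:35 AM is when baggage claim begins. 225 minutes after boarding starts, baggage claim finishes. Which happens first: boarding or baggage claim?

boarding

Boarding starts at 10:35 AM − 120 min = 8:35 AM.
Boarding starts at 8:35 AM and baggage claim starts at 10:35 AM, so boarding is first.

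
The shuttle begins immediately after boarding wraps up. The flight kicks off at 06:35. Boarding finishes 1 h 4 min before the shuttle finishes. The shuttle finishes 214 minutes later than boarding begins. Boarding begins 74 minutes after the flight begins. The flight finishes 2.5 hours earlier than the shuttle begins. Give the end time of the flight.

Boarding starts at 06:35 + 74 min = 07:49.
The shuttle ends at 07:49 + 214 min = 11:23.
Boarding ends at 11:23 − 64 min = 10:19.
So the shuttle starts at 10:19.
The flight ends at 10:19 − 150 min = 07:49.

07:49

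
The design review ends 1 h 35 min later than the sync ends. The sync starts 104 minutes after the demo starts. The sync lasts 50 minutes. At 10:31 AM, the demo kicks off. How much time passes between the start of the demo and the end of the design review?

4 h 9 min

The sync starts at 10:31 AM + 104 min = 12:15 PM.
The sync ends at 12:15 PM + 50 min = 1:05 PM.
The design review ends at 1:05 PM + 95 min = 2:40 PM.
From 10:31 AM to 2:40 PM is 4 h 9 min.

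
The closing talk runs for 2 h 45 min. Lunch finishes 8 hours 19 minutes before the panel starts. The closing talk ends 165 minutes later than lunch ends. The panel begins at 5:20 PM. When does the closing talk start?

Lunch ends at 5:20 PM − 499 min = 9:01 AM.
The closing talk ends at 9:01 AM + 165 min = 11:46 AM.
The closing talk starts at 11:46 AM − 165 min = 9:01 AM.

9:01 AM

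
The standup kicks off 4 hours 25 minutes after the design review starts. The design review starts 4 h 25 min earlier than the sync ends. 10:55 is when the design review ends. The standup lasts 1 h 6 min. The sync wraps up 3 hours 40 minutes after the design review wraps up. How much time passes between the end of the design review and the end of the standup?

4 h 46 min

The sync ends at 10:55 + 220 min = 14:35.
The design review starts at 14:35 − 265 min = 10:10.
The standup starts at 10:10 + 265 min = 14:35.
The standup ends at 14:35 + 66 min = 15:41.
From 10:55 to 15:41 is 4 h 46 min.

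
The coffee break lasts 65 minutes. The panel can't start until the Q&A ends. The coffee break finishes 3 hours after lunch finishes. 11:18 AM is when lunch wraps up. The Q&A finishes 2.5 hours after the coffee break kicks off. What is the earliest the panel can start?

3:43 PM

The coffee break ends at 11:18 AM + 180 min = 2:18 PM.
The coffee break starts at 2:18 PM − 65 min = 1:13 PM.
The Q&A ends at 1:13 PM + 150 min = 3:43 PM.
The panel is bounded by the Q&A, so the earliest it can start is 3:43 PM.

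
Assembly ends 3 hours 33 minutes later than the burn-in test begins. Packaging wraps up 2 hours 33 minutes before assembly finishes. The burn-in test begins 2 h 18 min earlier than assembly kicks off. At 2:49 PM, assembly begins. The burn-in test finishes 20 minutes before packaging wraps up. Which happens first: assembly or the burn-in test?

The burn-in test starts at 2:49 PM − 138 min = 12:31 PM.
Assembly starts at 2:49 PM and the burn-in test starts at 12:31 PM, so the burn-in test is first.

the burn-in test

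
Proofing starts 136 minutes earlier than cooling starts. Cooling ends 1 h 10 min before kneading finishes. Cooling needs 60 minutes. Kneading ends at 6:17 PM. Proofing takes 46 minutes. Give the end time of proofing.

2:37 PM

Cooling ends at 6:17 PM − 70 min = 5:07 PM.
Cooling starts at 5:07 PM − 60 min = 4:07 PM.
Proofing starts at 4:07 PM − 136 min = 1:51 PM.
Proofing ends at 1:51 PM + 46 min = 2:37 PM.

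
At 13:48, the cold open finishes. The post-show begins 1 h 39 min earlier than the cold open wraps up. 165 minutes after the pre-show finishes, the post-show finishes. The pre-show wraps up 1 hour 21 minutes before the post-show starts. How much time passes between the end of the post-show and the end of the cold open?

The post-show starts at 13:48 − 99 min = 12:09.
The pre-show ends at 12:09 − 81 min = 10:48.
The post-show ends at 10:48 + 165 min = 13:33.
From 13:33 to 13:48 is 15 minutes.

15 minutes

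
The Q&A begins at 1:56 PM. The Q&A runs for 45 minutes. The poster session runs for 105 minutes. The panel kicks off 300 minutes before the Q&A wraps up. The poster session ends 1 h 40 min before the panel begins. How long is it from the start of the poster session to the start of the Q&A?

7 hours 40 minutes

The Q&A ends at 1:56 PM + 45 min = 2:41 PM.
The panel starts at 2:41 PM − 300 min = 9:41 AM.
The poster session ends at 9:41 AM − 100 min = 8:01 AM.
The poster session starts at 8:01 AM − 105 min = 6:16 AM.
From 6:16 AM to 1:56 PM is 7 hours 40 minutes.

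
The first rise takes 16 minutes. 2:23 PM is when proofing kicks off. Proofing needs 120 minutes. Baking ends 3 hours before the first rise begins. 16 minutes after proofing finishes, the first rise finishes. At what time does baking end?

Proofing ends at 2:23 PM + 120 min = 4:23 PM.
The first rise ends at 4:23 PM + 16 min = 4:39 PM.
The first rise starts at 4:39 PM − 16 min = 4:23 PM.
Baking ends at 4:23 PM − 180 min = 1:23 PM.

1:23 PM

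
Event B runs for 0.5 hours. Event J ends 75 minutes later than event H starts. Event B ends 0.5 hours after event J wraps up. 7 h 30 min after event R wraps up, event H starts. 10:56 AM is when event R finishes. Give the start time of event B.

Event H starts at 10:56 AM + 450 min = 6:26 PM.
Event J ends at 6:26 PM + 75 min = 7:41 PM.
Event B ends at 7:41 PM + 30 min = 8:11 PM.
Event B starts at 8:11 PM − 30 min = 7:41 PM.

7:41 PM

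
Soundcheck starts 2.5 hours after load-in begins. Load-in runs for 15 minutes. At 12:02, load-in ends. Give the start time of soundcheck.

14:17

Load-in starts at 12:02 − 15 min = 11:47.
Soundcheck starts at 11:47 + 150 min = 14:17.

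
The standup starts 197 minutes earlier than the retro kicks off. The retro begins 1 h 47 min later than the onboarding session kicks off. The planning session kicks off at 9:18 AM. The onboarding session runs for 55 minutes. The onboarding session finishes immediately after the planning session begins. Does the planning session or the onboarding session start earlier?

The onboarding session ends at 9:18 AM.
The onboarding session starts at 9:18 AM − 55 min = 8:23 AM.
The planning session starts at 9:18 AM and the onboarding session starts at 8:23 AM, so the onboarding session is first.

the onboarding session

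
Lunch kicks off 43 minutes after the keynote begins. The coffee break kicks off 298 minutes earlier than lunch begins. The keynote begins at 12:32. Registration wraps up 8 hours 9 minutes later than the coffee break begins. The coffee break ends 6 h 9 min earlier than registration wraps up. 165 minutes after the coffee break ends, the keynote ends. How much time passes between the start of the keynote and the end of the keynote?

half an hour

Lunch starts at 12:32 + 43 min = 13:15.
The coffee break starts at 13:15 − 298 min = 08:17.
Registration ends at 08:17 + 489 min = 16:26.
The coffee break ends at 16:26 − 369 min = 10:17.
The keynote ends at 10:17 + 165 min = 13:02.
From 12:32 to 13:02 is half an hour.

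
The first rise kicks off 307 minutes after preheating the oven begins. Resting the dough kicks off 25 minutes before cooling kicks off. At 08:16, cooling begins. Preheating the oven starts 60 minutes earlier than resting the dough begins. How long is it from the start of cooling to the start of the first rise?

Resting the dough starts at 08:16 − 25 min = 07:51.
Preheating the oven starts at 07:51 − 60 min = 06:51.
The first rise starts at 06:51 + 307 min = 11:58.
From 08:16 to 11:58 is 222 minutes.

222 minutes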